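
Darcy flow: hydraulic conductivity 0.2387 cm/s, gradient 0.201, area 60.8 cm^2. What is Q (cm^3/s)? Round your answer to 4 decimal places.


Step 1: Apply Darcy's law: Q = K * i * A
Step 2: Q = 0.2387 * 0.201 * 60.8
Step 3: Q = 2.9171 cm^3/s

2.9171


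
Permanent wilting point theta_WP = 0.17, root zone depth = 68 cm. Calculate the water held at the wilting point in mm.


Step 1: Water (mm) = theta_WP * depth * 10
Step 2: Water = 0.17 * 68 * 10
Step 3: Water = 115.6 mm

115.6


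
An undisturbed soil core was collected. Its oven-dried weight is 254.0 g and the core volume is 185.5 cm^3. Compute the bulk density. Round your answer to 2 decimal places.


Step 1: Identify the formula: BD = dry mass / volume
Step 2: Substitute values: BD = 254.0 / 185.5
Step 3: BD = 1.37 g/cm^3

1.37


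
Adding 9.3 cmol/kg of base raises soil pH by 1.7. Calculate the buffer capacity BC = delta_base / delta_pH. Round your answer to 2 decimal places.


Step 1: BC = change in base / change in pH
Step 2: BC = 9.3 / 1.7
Step 3: BC = 5.47 cmol/(kg*pH unit)

5.47


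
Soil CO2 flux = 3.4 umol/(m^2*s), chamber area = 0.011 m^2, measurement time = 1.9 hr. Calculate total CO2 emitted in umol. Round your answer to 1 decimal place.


Step 1: Convert time to seconds: 1.9 hr * 3600 = 6840.0 s
Step 2: Total = flux * area * time_s
Step 3: Total = 3.4 * 0.011 * 6840.0
Step 4: Total = 255.8 umol

255.8


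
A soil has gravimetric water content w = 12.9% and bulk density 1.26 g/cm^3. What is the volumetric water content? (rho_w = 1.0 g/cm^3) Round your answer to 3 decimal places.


Step 1: theta = (w / 100) * BD / rho_w
Step 2: theta = (12.9 / 100) * 1.26 / 1.0
Step 3: theta = 0.129 * 1.26
Step 4: theta = 0.163

0.163


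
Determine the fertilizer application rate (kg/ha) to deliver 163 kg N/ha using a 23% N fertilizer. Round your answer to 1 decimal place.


Step 1: Fertilizer rate = target N / (N content / 100)
Step 2: Rate = 163 / (23 / 100)
Step 3: Rate = 163 / 0.23
Step 4: Rate = 708.7 kg/ha

708.7


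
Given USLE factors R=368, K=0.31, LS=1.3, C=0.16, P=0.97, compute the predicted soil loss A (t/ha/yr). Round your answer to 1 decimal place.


Step 1: A = R * K * LS * C * P
Step 2: R * K = 368 * 0.31 = 114.08
Step 3: (R*K) * LS = 114.08 * 1.3 = 148.304
Step 4: * C * P = 148.304 * 0.16 * 0.97 = 23.0
Step 5: A = 23.0 t/(ha*yr)

23.0


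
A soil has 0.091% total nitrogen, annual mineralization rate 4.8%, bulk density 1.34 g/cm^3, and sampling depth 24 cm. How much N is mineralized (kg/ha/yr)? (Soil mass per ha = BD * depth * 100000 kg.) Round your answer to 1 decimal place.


Step 1: Soil mass per ha = BD * depth * 100000 = 1.34 * 24 * 100000 = 3216000 kg
Step 2: Total N pool = soil mass * N%/100 = 3216000 * 0.091/100 = 2926.56 kg/ha
Step 3: N mineralized = N pool * rate%/100 = 2926.56 * 4.8/100 = 140.5 kg/ha/yr

140.5


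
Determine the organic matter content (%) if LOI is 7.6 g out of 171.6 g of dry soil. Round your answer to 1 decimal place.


Step 1: OM% = 100 * LOI / sample mass
Step 2: OM = 100 * 7.6 / 171.6
Step 3: OM = 4.4%

4.4


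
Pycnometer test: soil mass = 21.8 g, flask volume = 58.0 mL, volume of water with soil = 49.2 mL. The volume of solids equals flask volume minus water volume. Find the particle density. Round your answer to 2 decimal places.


Step 1: Volume of solids = flask volume - water volume with soil
Step 2: V_solids = 58.0 - 49.2 = 8.8 mL
Step 3: Particle density = mass / V_solids = 21.8 / 8.8 = 2.48 g/cm^3

2.48


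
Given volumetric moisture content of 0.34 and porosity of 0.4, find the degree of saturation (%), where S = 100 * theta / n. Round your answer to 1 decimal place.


Step 1: S = 100 * theta_v / n
Step 2: S = 100 * 0.34 / 0.4
Step 3: S = 85.0%

85.0


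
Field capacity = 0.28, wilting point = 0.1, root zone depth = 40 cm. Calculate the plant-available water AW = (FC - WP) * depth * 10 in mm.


Step 1: Available water = (FC - WP) * depth * 10
Step 2: AW = (0.28 - 0.1) * 40 * 10
Step 3: AW = 0.18 * 40 * 10
Step 4: AW = 72.0 mm

72.0


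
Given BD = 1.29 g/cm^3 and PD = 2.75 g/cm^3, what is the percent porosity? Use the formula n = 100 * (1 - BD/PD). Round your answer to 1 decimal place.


Step 1: Formula: n = 100 * (1 - BD / PD)
Step 2: n = 100 * (1 - 1.29 / 2.75)
Step 3: n = 100 * (1 - 0.46909)
Step 4: n = 53.1%

53.1


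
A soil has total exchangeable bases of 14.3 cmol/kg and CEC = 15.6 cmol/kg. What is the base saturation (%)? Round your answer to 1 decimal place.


Step 1: BS = 100 * (sum of bases) / CEC
Step 2: BS = 100 * 14.3 / 15.6
Step 3: BS = 91.7%

91.7


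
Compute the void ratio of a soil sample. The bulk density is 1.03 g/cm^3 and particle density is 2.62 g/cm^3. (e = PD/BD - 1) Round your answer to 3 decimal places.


Step 1: e = PD / BD - 1
Step 2: e = 2.62 / 1.03 - 1
Step 3: e = 2.54369 - 1
Step 4: e = 1.544

1.544


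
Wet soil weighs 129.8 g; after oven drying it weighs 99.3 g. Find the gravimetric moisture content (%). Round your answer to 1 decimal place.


Step 1: Water mass = wet - dry = 129.8 - 99.3 = 30.5 g
Step 2: w = 100 * water mass / dry mass
Step 3: w = 100 * 30.5 / 99.3 = 30.7%

30.7


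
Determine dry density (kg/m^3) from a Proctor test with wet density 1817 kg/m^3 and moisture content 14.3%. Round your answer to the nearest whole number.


Step 1: Dry density = wet density / (1 + w/100)
Step 2: Dry density = 1817 / (1 + 14.3/100)
Step 3: Dry density = 1817 / 1.143
Step 4: Dry density = 1590 kg/m^3

1590


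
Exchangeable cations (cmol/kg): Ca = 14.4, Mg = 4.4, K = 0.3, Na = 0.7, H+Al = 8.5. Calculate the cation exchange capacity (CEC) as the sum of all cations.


Step 1: CEC = Ca + Mg + K + Na + (H+Al)
Step 2: CEC = 14.4 + 4.4 + 0.3 + 0.7 + 8.5
Step 3: CEC = 28.3 cmol/kg

28.3


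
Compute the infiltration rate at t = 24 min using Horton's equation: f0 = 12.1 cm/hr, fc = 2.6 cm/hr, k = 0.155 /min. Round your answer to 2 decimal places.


Step 1: f = fc + (f0 - fc) * exp(-k * t)
Step 2: exp(-0.155 * 24) = 0.024234
Step 3: f = 2.6 + (12.1 - 2.6) * 0.024234
Step 4: f = 2.6 + 9.5 * 0.024234
Step 5: f = 2.83 cm/hr

2.83


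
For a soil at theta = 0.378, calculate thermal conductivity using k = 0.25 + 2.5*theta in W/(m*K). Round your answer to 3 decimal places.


Step 1: k = 0.25 + 2.5 * theta
Step 2: k = 0.25 + 2.5 * 0.378
Step 3: k = 0.25 + 0.945
Step 4: k = 1.195 W/(m*K)

1.195


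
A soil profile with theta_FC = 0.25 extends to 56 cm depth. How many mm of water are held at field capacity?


Step 1: Water (mm) = theta_FC * depth (cm) * 10
Step 2: Water = 0.25 * 56 * 10
Step 3: Water = 140.0 mm

140.0


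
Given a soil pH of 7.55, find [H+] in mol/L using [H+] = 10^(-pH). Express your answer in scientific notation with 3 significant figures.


Step 1: [H+] = 10^(-pH)
Step 2: [H+] = 10^(-7.55)
Step 3: [H+] = 2.82e-08 mol/L

2.82e-08


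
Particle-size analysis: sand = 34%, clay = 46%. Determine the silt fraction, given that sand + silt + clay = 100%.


Step 1: sand + silt + clay = 100%
Step 2: silt = 100 - sand - clay
Step 3: silt = 100 - 34 - 46
Step 4: silt = 20%

20


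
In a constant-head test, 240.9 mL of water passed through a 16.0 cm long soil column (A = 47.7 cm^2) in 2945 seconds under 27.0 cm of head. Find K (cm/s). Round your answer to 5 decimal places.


Step 1: K = Q * L / (A * t * h)
Step 2: Numerator = 240.9 * 16.0 = 3854.4
Step 3: Denominator = 47.7 * 2945 * 27.0 = 3792865.5
Step 4: K = 3854.4 / 3792865.5 = 0.00102 cm/s

0.00102


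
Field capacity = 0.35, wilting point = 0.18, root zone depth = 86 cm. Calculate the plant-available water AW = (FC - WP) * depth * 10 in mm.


Step 1: Available water = (FC - WP) * depth * 10
Step 2: AW = (0.35 - 0.18) * 86 * 10
Step 3: AW = 0.17 * 86 * 10
Step 4: AW = 146.2 mm

146.2


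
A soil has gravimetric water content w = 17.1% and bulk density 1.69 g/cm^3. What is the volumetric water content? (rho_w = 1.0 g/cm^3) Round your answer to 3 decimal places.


Step 1: theta = (w / 100) * BD / rho_w
Step 2: theta = (17.1 / 100) * 1.69 / 1.0
Step 3: theta = 0.171 * 1.69
Step 4: theta = 0.289

0.289


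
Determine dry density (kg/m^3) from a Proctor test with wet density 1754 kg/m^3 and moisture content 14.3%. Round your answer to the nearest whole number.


Step 1: Dry density = wet density / (1 + w/100)
Step 2: Dry density = 1754 / (1 + 14.3/100)
Step 3: Dry density = 1754 / 1.143
Step 4: Dry density = 1535 kg/m^3

1535


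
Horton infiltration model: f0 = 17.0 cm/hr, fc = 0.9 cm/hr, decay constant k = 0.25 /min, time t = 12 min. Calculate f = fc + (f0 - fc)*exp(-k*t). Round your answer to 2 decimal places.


Step 1: f = fc + (f0 - fc) * exp(-k * t)
Step 2: exp(-0.25 * 12) = 0.049787
Step 3: f = 0.9 + (17.0 - 0.9) * 0.049787
Step 4: f = 0.9 + 16.1 * 0.049787
Step 5: f = 1.7 cm/hr

1.7


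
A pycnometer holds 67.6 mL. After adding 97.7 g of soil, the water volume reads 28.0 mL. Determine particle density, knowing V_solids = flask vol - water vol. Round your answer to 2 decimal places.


Step 1: Volume of solids = flask volume - water volume with soil
Step 2: V_solids = 67.6 - 28.0 = 39.6 mL
Step 3: Particle density = mass / V_solids = 97.7 / 39.6 = 2.47 g/cm^3

2.47


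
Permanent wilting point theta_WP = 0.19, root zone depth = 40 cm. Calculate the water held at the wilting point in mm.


Step 1: Water (mm) = theta_WP * depth * 10
Step 2: Water = 0.19 * 40 * 10
Step 3: Water = 76.0 mm

76.0


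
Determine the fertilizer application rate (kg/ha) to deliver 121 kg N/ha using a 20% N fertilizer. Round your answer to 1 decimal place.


Step 1: Fertilizer rate = target N / (N content / 100)
Step 2: Rate = 121 / (20 / 100)
Step 3: Rate = 121 / 0.2
Step 4: Rate = 605.0 kg/ha

605.0


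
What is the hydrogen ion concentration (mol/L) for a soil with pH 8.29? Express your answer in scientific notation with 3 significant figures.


Step 1: [H+] = 10^(-pH)
Step 2: [H+] = 10^(-8.29)
Step 3: [H+] = 5.13e-09 mol/L

5.13e-09


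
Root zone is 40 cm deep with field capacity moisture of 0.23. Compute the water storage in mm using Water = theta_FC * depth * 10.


Step 1: Water (mm) = theta_FC * depth (cm) * 10
Step 2: Water = 0.23 * 40 * 10
Step 3: Water = 92.0 mm

92.0


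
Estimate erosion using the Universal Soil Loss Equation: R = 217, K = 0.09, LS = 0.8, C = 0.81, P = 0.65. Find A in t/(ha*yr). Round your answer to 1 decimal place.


Step 1: A = R * K * LS * C * P
Step 2: R * K = 217 * 0.09 = 19.53
Step 3: (R*K) * LS = 19.53 * 0.8 = 15.624
Step 4: * C * P = 15.624 * 0.81 * 0.65 = 8.2
Step 5: A = 8.2 t/(ha*yr)

8.2


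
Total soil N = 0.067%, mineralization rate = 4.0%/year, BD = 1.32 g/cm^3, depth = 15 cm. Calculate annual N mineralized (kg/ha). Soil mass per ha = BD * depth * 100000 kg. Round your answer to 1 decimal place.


Step 1: Soil mass per ha = BD * depth * 100000 = 1.32 * 15 * 100000 = 1980000 kg
Step 2: Total N pool = soil mass * N%/100 = 1980000 * 0.067/100 = 1326.6 kg/ha
Step 3: N mineralized = N pool * rate%/100 = 1326.6 * 4.0/100 = 53.1 kg/ha/yr

53.1


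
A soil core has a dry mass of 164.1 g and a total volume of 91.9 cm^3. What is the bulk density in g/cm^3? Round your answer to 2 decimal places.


Step 1: Identify the formula: BD = dry mass / volume
Step 2: Substitute values: BD = 164.1 / 91.9
Step 3: BD = 1.79 g/cm^3

1.79


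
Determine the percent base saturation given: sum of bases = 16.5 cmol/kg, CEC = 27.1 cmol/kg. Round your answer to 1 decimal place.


Step 1: BS = 100 * (sum of bases) / CEC
Step 2: BS = 100 * 16.5 / 27.1
Step 3: BS = 60.9%

60.9


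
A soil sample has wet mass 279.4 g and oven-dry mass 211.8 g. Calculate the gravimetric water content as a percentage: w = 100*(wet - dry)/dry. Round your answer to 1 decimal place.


Step 1: Water mass = wet - dry = 279.4 - 211.8 = 67.6 g
Step 2: w = 100 * water mass / dry mass
Step 3: w = 100 * 67.6 / 211.8 = 31.9%

31.9


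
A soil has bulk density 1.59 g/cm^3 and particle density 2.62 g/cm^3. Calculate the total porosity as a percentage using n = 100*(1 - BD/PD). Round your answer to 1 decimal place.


Step 1: Formula: n = 100 * (1 - BD / PD)
Step 2: n = 100 * (1 - 1.59 / 2.62)
Step 3: n = 100 * (1 - 0.60687)
Step 4: n = 39.3%

39.3


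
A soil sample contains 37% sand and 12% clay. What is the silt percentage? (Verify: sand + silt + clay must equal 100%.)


Step 1: sand + silt + clay = 100%
Step 2: silt = 100 - sand - clay
Step 3: silt = 100 - 37 - 12
Step 4: silt = 51%

51


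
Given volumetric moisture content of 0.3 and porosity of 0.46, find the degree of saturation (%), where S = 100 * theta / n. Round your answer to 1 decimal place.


Step 1: S = 100 * theta_v / n
Step 2: S = 100 * 0.3 / 0.46
Step 3: S = 65.2%

65.2


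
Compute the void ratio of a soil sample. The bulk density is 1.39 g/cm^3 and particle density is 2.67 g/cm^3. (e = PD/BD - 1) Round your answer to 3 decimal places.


Step 1: e = PD / BD - 1
Step 2: e = 2.67 / 1.39 - 1
Step 3: e = 1.92086 - 1
Step 4: e = 0.921

0.921


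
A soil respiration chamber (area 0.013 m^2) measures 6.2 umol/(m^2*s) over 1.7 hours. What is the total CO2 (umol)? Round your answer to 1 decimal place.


Step 1: Convert time to seconds: 1.7 hr * 3600 = 6120.0 s
Step 2: Total = flux * area * time_s
Step 3: Total = 6.2 * 0.013 * 6120.0
Step 4: Total = 493.3 umol

493.3


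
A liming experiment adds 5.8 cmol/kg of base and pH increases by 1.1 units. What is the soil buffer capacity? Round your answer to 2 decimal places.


Step 1: BC = change in base / change in pH
Step 2: BC = 5.8 / 1.1
Step 3: BC = 5.27 cmol/(kg*pH unit)

5.27


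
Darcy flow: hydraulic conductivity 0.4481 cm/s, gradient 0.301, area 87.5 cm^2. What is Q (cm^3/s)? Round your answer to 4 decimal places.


Step 1: Apply Darcy's law: Q = K * i * A
Step 2: Q = 0.4481 * 0.301 * 87.5
Step 3: Q = 11.8018 cm^3/s

11.8018


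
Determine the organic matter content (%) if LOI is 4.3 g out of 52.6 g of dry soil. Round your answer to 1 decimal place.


Step 1: OM% = 100 * LOI / sample mass
Step 2: OM = 100 * 4.3 / 52.6
Step 3: OM = 8.2%

8.2


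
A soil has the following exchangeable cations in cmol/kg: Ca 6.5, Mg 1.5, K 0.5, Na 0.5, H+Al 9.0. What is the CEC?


Step 1: CEC = Ca + Mg + K + Na + (H+Al)
Step 2: CEC = 6.5 + 1.5 + 0.5 + 0.5 + 9.0
Step 3: CEC = 18.0 cmol/kg

18.0


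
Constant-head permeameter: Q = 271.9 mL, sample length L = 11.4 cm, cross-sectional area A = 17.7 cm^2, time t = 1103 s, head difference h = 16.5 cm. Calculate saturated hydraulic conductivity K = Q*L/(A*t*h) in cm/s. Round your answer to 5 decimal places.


Step 1: K = Q * L / (A * t * h)
Step 2: Numerator = 271.9 * 11.4 = 3099.66
Step 3: Denominator = 17.7 * 1103 * 16.5 = 322131.15
Step 4: K = 3099.66 / 322131.15 = 0.00962 cm/s

0.00962


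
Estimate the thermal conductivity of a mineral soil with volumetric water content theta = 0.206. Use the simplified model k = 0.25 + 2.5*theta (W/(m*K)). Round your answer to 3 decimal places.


Step 1: k = 0.25 + 2.5 * theta
Step 2: k = 0.25 + 2.5 * 0.206
Step 3: k = 0.25 + 0.515
Step 4: k = 0.765 W/(m*K)

0.765


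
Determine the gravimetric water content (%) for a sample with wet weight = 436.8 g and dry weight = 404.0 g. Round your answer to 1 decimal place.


Step 1: Water mass = wet - dry = 436.8 - 404.0 = 32.8 g
Step 2: w = 100 * water mass / dry mass
Step 3: w = 100 * 32.8 / 404.0 = 8.1%

8.1


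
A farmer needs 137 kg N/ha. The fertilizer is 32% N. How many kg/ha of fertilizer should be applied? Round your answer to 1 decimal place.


Step 1: Fertilizer rate = target N / (N content / 100)
Step 2: Rate = 137 / (32 / 100)
Step 3: Rate = 137 / 0.32
Step 4: Rate = 428.1 kg/ha

428.1


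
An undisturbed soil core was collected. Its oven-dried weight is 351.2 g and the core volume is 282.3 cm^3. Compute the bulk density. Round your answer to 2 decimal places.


Step 1: Identify the formula: BD = dry mass / volume
Step 2: Substitute values: BD = 351.2 / 282.3
Step 3: BD = 1.24 g/cm^3

1.24


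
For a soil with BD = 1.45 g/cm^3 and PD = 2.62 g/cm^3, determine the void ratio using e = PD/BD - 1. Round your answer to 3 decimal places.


Step 1: e = PD / BD - 1
Step 2: e = 2.62 / 1.45 - 1
Step 3: e = 1.8069 - 1
Step 4: e = 0.807

0.807


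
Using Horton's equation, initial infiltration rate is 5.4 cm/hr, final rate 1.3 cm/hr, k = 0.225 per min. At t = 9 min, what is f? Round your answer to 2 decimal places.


Step 1: f = fc + (f0 - fc) * exp(-k * t)
Step 2: exp(-0.225 * 9) = 0.131994
Step 3: f = 1.3 + (5.4 - 1.3) * 0.131994
Step 4: f = 1.3 + 4.1 * 0.131994
Step 5: f = 1.84 cm/hr

1.84


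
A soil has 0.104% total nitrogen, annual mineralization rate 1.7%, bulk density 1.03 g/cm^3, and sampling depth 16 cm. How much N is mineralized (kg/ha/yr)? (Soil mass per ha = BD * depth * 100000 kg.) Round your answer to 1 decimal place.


Step 1: Soil mass per ha = BD * depth * 100000 = 1.03 * 16 * 100000 = 1648000 kg
Step 2: Total N pool = soil mass * N%/100 = 1648000 * 0.104/100 = 1713.92 kg/ha
Step 3: N mineralized = N pool * rate%/100 = 1713.92 * 1.7/100 = 29.1 kg/ha/yr

29.1


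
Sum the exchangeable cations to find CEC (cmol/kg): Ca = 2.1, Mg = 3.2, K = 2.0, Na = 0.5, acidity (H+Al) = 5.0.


Step 1: CEC = Ca + Mg + K + Na + (H+Al)
Step 2: CEC = 2.1 + 3.2 + 2.0 + 0.5 + 5.0
Step 3: CEC = 12.8 cmol/kg

12.8


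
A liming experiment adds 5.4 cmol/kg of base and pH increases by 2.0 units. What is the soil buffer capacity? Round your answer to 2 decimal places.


Step 1: BC = change in base / change in pH
Step 2: BC = 5.4 / 2.0
Step 3: BC = 2.7 cmol/(kg*pH unit)

2.7


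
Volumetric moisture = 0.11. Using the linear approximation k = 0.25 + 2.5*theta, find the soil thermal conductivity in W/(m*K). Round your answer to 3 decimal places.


Step 1: k = 0.25 + 2.5 * theta
Step 2: k = 0.25 + 2.5 * 0.11
Step 3: k = 0.25 + 0.275
Step 4: k = 0.525 W/(m*K)

0.525


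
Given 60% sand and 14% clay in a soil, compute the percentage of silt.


Step 1: sand + silt + clay = 100%
Step 2: silt = 100 - sand - clay
Step 3: silt = 100 - 60 - 14
Step 4: silt = 26%

26


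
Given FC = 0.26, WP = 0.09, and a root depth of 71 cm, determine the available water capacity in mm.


Step 1: Available water = (FC - WP) * depth * 10
Step 2: AW = (0.26 - 0.09) * 71 * 10
Step 3: AW = 0.17 * 71 * 10
Step 4: AW = 120.7 mm

120.7


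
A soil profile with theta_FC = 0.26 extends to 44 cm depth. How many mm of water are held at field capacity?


Step 1: Water (mm) = theta_FC * depth (cm) * 10
Step 2: Water = 0.26 * 44 * 10
Step 3: Water = 114.4 mm

114.4


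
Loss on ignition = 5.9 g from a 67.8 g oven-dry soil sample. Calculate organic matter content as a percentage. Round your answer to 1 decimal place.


Step 1: OM% = 100 * LOI / sample mass
Step 2: OM = 100 * 5.9 / 67.8
Step 3: OM = 8.7%

8.7


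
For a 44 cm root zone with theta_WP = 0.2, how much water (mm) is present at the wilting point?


Step 1: Water (mm) = theta_WP * depth * 10
Step 2: Water = 0.2 * 44 * 10
Step 3: Water = 88.0 mm

88.0


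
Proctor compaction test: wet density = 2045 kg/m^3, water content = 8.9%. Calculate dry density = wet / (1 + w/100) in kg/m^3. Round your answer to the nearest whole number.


Step 1: Dry density = wet density / (1 + w/100)
Step 2: Dry density = 2045 / (1 + 8.9/100)
Step 3: Dry density = 2045 / 1.089
Step 4: Dry density = 1878 kg/m^3

1878


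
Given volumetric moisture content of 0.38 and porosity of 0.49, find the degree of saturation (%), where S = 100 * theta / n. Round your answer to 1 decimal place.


Step 1: S = 100 * theta_v / n
Step 2: S = 100 * 0.38 / 0.49
Step 3: S = 77.6%

77.6


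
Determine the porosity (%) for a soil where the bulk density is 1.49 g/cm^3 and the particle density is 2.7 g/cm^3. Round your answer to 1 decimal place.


Step 1: Formula: n = 100 * (1 - BD / PD)
Step 2: n = 100 * (1 - 1.49 / 2.7)
Step 3: n = 100 * (1 - 0.55185)
Step 4: n = 44.8%

44.8


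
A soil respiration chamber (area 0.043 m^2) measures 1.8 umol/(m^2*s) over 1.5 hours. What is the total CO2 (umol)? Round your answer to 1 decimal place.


Step 1: Convert time to seconds: 1.5 hr * 3600 = 5400.0 s
Step 2: Total = flux * area * time_s
Step 3: Total = 1.8 * 0.043 * 5400.0
Step 4: Total = 418.0 umol

418.0


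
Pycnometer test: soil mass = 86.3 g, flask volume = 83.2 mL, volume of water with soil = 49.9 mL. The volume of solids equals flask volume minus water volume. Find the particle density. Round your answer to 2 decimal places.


Step 1: Volume of solids = flask volume - water volume with soil
Step 2: V_solids = 83.2 - 49.9 = 33.3 mL
Step 3: Particle density = mass / V_solids = 86.3 / 33.3 = 2.59 g/cm^3

2.59


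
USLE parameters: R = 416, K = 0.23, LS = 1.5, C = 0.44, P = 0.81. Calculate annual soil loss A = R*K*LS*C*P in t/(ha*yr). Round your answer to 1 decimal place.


Step 1: A = R * K * LS * C * P
Step 2: R * K = 416 * 0.23 = 95.68
Step 3: (R*K) * LS = 95.68 * 1.5 = 143.52
Step 4: * C * P = 143.52 * 0.44 * 0.81 = 51.2
Step 5: A = 51.2 t/(ha*yr)

51.2


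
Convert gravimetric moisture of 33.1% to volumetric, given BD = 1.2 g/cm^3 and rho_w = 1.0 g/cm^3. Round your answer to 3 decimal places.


Step 1: theta = (w / 100) * BD / rho_w
Step 2: theta = (33.1 / 100) * 1.2 / 1.0
Step 3: theta = 0.331 * 1.2
Step 4: theta = 0.397

0.397


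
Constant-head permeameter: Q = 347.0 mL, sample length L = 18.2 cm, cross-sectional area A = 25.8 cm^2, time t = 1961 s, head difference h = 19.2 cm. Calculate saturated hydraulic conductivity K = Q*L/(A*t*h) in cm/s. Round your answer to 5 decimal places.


Step 1: K = Q * L / (A * t * h)
Step 2: Numerator = 347.0 * 18.2 = 6315.4
Step 3: Denominator = 25.8 * 1961 * 19.2 = 971400.96
Step 4: K = 6315.4 / 971400.96 = 0.0065 cm/s

0.0065


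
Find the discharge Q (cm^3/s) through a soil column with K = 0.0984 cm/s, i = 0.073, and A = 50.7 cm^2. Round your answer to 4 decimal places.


Step 1: Apply Darcy's law: Q = K * i * A
Step 2: Q = 0.0984 * 0.073 * 50.7
Step 3: Q = 0.3642 cm^3/s

0.3642


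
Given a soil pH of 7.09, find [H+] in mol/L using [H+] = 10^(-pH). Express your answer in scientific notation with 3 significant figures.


Step 1: [H+] = 10^(-pH)
Step 2: [H+] = 10^(-7.09)
Step 3: [H+] = 8.13e-08 mol/L

8.13e-08


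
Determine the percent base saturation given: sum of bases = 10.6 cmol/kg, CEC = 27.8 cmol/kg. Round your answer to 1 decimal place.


Step 1: BS = 100 * (sum of bases) / CEC
Step 2: BS = 100 * 10.6 / 27.8
Step 3: BS = 38.1%

38.1


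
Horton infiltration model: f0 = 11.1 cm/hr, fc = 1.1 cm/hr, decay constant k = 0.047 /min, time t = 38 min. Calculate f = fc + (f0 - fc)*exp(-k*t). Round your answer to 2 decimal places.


Step 1: f = fc + (f0 - fc) * exp(-k * t)
Step 2: exp(-0.047 * 38) = 0.167629
Step 3: f = 1.1 + (11.1 - 1.1) * 0.167629
Step 4: f = 1.1 + 10.0 * 0.167629
Step 5: f = 2.78 cm/hr

2.78


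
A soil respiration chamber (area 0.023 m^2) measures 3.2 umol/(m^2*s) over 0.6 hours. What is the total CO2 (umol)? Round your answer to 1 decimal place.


Step 1: Convert time to seconds: 0.6 hr * 3600 = 2160.0 s
Step 2: Total = flux * area * time_s
Step 3: Total = 3.2 * 0.023 * 2160.0
Step 4: Total = 159.0 umol

159.0


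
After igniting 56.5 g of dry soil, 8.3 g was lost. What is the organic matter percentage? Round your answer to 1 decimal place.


Step 1: OM% = 100 * LOI / sample mass
Step 2: OM = 100 * 8.3 / 56.5
Step 3: OM = 14.7%

14.7


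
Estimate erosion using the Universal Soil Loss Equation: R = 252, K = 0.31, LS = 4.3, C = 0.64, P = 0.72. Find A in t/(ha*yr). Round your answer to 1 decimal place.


Step 1: A = R * K * LS * C * P
Step 2: R * K = 252 * 0.31 = 78.12
Step 3: (R*K) * LS = 78.12 * 4.3 = 335.916
Step 4: * C * P = 335.916 * 0.64 * 0.72 = 154.8
Step 5: A = 154.8 t/(ha*yr)

154.8


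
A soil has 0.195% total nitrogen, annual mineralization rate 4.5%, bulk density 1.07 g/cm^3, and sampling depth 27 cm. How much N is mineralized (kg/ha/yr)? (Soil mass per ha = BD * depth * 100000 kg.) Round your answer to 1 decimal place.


Step 1: Soil mass per ha = BD * depth * 100000 = 1.07 * 27 * 100000 = 2889000 kg
Step 2: Total N pool = soil mass * N%/100 = 2889000 * 0.195/100 = 5633.55 kg/ha
Step 3: N mineralized = N pool * rate%/100 = 5633.55 * 4.5/100 = 253.5 kg/ha/yr

253.5


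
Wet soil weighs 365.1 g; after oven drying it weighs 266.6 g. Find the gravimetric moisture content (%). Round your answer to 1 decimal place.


Step 1: Water mass = wet - dry = 365.1 - 266.6 = 98.5 g
Step 2: w = 100 * water mass / dry mass
Step 3: w = 100 * 98.5 / 266.6 = 36.9%

36.9


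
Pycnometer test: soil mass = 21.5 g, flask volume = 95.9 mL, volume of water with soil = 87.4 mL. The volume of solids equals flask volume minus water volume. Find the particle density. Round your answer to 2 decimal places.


Step 1: Volume of solids = flask volume - water volume with soil
Step 2: V_solids = 95.9 - 87.4 = 8.5 mL
Step 3: Particle density = mass / V_solids = 21.5 / 8.5 = 2.53 g/cm^3

2.53


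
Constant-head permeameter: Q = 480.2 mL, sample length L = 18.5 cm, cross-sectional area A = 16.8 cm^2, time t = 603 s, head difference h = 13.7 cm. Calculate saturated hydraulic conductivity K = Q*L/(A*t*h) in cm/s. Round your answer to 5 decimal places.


Step 1: K = Q * L / (A * t * h)
Step 2: Numerator = 480.2 * 18.5 = 8883.7
Step 3: Denominator = 16.8 * 603 * 13.7 = 138786.48
Step 4: K = 8883.7 / 138786.48 = 0.06401 cm/s

0.06401


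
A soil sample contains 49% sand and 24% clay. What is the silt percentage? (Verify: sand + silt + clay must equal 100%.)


Step 1: sand + silt + clay = 100%
Step 2: silt = 100 - sand - clay
Step 3: silt = 100 - 49 - 24
Step 4: silt = 27%

27


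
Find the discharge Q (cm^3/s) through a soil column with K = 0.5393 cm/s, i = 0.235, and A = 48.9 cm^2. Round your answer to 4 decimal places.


Step 1: Apply Darcy's law: Q = K * i * A
Step 2: Q = 0.5393 * 0.235 * 48.9
Step 3: Q = 6.1974 cm^3/s

6.1974


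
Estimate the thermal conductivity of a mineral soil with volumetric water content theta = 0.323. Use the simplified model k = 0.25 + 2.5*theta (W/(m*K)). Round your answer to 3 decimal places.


Step 1: k = 0.25 + 2.5 * theta
Step 2: k = 0.25 + 2.5 * 0.323
Step 3: k = 0.25 + 0.808
Step 4: k = 1.058 W/(m*K)

1.058


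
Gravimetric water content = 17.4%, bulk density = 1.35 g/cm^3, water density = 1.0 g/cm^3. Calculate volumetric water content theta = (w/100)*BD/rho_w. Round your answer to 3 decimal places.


Step 1: theta = (w / 100) * BD / rho_w
Step 2: theta = (17.4 / 100) * 1.35 / 1.0
Step 3: theta = 0.174 * 1.35
Step 4: theta = 0.235

0.235


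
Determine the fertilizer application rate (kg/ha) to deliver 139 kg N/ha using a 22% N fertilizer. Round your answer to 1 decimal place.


Step 1: Fertilizer rate = target N / (N content / 100)
Step 2: Rate = 139 / (22 / 100)
Step 3: Rate = 139 / 0.22
Step 4: Rate = 631.8 kg/ha

631.8


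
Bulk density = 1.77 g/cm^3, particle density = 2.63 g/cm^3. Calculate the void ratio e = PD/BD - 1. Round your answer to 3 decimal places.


Step 1: e = PD / BD - 1
Step 2: e = 2.63 / 1.77 - 1
Step 3: e = 1.48588 - 1
Step 4: e = 0.486

0.486


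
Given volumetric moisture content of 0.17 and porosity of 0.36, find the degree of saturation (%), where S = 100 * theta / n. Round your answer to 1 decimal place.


Step 1: S = 100 * theta_v / n
Step 2: S = 100 * 0.17 / 0.36
Step 3: S = 47.2%

47.2


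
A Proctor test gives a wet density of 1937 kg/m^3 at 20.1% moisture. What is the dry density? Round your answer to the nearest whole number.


Step 1: Dry density = wet density / (1 + w/100)
Step 2: Dry density = 1937 / (1 + 20.1/100)
Step 3: Dry density = 1937 / 1.201
Step 4: Dry density = 1613 kg/m^3

1613


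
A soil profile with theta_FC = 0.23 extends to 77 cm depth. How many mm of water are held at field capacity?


Step 1: Water (mm) = theta_FC * depth (cm) * 10
Step 2: Water = 0.23 * 77 * 10
Step 3: Water = 177.1 mm

177.1


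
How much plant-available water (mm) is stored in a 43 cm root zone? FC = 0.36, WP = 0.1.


Step 1: Available water = (FC - WP) * depth * 10
Step 2: AW = (0.36 - 0.1) * 43 * 10
Step 3: AW = 0.26 * 43 * 10
Step 4: AW = 111.8 mm

111.8


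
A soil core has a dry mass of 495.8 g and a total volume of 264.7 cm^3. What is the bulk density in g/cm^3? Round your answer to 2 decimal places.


Step 1: Identify the formula: BD = dry mass / volume
Step 2: Substitute values: BD = 495.8 / 264.7
Step 3: BD = 1.87 g/cm^3

1.87


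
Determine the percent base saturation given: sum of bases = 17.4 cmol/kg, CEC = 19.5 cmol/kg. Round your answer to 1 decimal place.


Step 1: BS = 100 * (sum of bases) / CEC
Step 2: BS = 100 * 17.4 / 19.5
Step 3: BS = 89.2%

89.2


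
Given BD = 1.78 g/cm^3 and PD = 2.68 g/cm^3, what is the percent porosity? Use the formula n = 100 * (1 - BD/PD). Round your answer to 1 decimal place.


Step 1: Formula: n = 100 * (1 - BD / PD)
Step 2: n = 100 * (1 - 1.78 / 2.68)
Step 3: n = 100 * (1 - 0.66418)
Step 4: n = 33.6%

33.6


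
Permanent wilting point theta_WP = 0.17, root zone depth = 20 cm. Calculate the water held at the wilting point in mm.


Step 1: Water (mm) = theta_WP * depth * 10
Step 2: Water = 0.17 * 20 * 10
Step 3: Water = 34.0 mm

34.0


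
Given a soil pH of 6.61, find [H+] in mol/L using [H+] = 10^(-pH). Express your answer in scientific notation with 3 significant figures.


Step 1: [H+] = 10^(-pH)
Step 2: [H+] = 10^(-6.61)
Step 3: [H+] = 2.45e-07 mol/L

2.45e-07


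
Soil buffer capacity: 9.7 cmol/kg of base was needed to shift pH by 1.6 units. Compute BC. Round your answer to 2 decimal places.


Step 1: BC = change in base / change in pH
Step 2: BC = 9.7 / 1.6
Step 3: BC = 6.06 cmol/(kg*pH unit)

6.06


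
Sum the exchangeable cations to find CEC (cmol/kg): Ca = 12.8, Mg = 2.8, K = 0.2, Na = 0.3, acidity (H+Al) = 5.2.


Step 1: CEC = Ca + Mg + K + Na + (H+Al)
Step 2: CEC = 12.8 + 2.8 + 0.2 + 0.3 + 5.2
Step 3: CEC = 21.3 cmol/kg

21.3


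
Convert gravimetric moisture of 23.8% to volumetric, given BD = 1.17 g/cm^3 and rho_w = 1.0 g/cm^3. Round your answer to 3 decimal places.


Step 1: theta = (w / 100) * BD / rho_w
Step 2: theta = (23.8 / 100) * 1.17 / 1.0
Step 3: theta = 0.238 * 1.17
Step 4: theta = 0.278

0.278


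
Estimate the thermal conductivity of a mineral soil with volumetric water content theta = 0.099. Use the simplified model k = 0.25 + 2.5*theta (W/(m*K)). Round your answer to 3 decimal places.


Step 1: k = 0.25 + 2.5 * theta
Step 2: k = 0.25 + 2.5 * 0.099
Step 3: k = 0.25 + 0.248
Step 4: k = 0.498 W/(m*K)

0.498


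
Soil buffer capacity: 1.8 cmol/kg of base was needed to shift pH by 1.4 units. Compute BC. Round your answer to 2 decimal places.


Step 1: BC = change in base / change in pH
Step 2: BC = 1.8 / 1.4
Step 3: BC = 1.29 cmol/(kg*pH unit)

1.29


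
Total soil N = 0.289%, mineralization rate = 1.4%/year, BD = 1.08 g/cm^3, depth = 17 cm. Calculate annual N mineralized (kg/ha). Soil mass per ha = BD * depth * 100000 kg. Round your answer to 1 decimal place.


Step 1: Soil mass per ha = BD * depth * 100000 = 1.08 * 17 * 100000 = 1836000 kg
Step 2: Total N pool = soil mass * N%/100 = 1836000 * 0.289/100 = 5306.04 kg/ha
Step 3: N mineralized = N pool * rate%/100 = 5306.04 * 1.4/100 = 74.3 kg/ha/yr

74.3


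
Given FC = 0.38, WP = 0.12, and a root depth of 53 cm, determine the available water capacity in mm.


Step 1: Available water = (FC - WP) * depth * 10
Step 2: AW = (0.38 - 0.12) * 53 * 10
Step 3: AW = 0.26 * 53 * 10
Step 4: AW = 137.8 mm

137.8


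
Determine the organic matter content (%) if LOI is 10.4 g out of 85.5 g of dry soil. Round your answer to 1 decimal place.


Step 1: OM% = 100 * LOI / sample mass
Step 2: OM = 100 * 10.4 / 85.5
Step 3: OM = 12.2%

12.2


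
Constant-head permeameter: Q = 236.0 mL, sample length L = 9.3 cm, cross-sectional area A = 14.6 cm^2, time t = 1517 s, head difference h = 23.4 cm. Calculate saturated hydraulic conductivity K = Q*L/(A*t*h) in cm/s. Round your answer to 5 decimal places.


Step 1: K = Q * L / (A * t * h)
Step 2: Numerator = 236.0 * 9.3 = 2194.8
Step 3: Denominator = 14.6 * 1517 * 23.4 = 518267.88
Step 4: K = 2194.8 / 518267.88 = 0.00423 cm/s

0.00423


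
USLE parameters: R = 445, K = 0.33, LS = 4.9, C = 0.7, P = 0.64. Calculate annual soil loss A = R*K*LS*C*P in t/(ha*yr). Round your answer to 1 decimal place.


Step 1: A = R * K * LS * C * P
Step 2: R * K = 445 * 0.33 = 146.85
Step 3: (R*K) * LS = 146.85 * 4.9 = 719.565
Step 4: * C * P = 719.565 * 0.7 * 0.64 = 322.4
Step 5: A = 322.4 t/(ha*yr)

322.4


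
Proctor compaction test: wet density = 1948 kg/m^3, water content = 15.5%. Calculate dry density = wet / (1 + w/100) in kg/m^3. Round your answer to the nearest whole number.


Step 1: Dry density = wet density / (1 + w/100)
Step 2: Dry density = 1948 / (1 + 15.5/100)
Step 3: Dry density = 1948 / 1.155
Step 4: Dry density = 1687 kg/m^3

1687


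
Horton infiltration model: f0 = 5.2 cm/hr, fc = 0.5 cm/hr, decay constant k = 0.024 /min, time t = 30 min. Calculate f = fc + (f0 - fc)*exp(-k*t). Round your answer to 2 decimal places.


Step 1: f = fc + (f0 - fc) * exp(-k * t)
Step 2: exp(-0.024 * 30) = 0.486752
Step 3: f = 0.5 + (5.2 - 0.5) * 0.486752
Step 4: f = 0.5 + 4.7 * 0.486752
Step 5: f = 2.79 cm/hr

2.79


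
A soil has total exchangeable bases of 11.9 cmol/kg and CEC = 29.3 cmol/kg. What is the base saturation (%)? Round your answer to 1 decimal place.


Step 1: BS = 100 * (sum of bases) / CEC
Step 2: BS = 100 * 11.9 / 29.3
Step 3: BS = 40.6%

40.6


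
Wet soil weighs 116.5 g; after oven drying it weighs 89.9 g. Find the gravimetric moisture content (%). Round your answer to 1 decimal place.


Step 1: Water mass = wet - dry = 116.5 - 89.9 = 26.6 g
Step 2: w = 100 * water mass / dry mass
Step 3: w = 100 * 26.6 / 89.9 = 29.6%

29.6


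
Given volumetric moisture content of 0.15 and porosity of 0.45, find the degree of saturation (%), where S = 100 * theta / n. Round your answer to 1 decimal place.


Step 1: S = 100 * theta_v / n
Step 2: S = 100 * 0.15 / 0.45
Step 3: S = 33.3%

33.3


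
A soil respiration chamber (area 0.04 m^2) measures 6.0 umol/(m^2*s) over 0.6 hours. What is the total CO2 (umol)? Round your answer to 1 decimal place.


Step 1: Convert time to seconds: 0.6 hr * 3600 = 2160.0 s
Step 2: Total = flux * area * time_s
Step 3: Total = 6.0 * 0.04 * 2160.0
Step 4: Total = 518.4 umol

518.4


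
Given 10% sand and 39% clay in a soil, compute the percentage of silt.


Step 1: sand + silt + clay = 100%
Step 2: silt = 100 - sand - clay
Step 3: silt = 100 - 10 - 39
Step 4: silt = 51%

51


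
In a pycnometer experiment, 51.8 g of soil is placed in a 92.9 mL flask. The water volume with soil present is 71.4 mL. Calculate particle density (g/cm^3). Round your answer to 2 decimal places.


Step 1: Volume of solids = flask volume - water volume with soil
Step 2: V_solids = 92.9 - 71.4 = 21.5 mL
Step 3: Particle density = mass / V_solids = 51.8 / 21.5 = 2.41 g/cm^3

2.41


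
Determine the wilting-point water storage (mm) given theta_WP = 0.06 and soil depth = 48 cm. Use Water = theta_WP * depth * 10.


Step 1: Water (mm) = theta_WP * depth * 10
Step 2: Water = 0.06 * 48 * 10
Step 3: Water = 28.8 mm

28.8


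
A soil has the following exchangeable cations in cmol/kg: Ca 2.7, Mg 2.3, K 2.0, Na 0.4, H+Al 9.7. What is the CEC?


Step 1: CEC = Ca + Mg + K + Na + (H+Al)
Step 2: CEC = 2.7 + 2.3 + 2.0 + 0.4 + 9.7
Step 3: CEC = 17.1 cmol/kg

17.1


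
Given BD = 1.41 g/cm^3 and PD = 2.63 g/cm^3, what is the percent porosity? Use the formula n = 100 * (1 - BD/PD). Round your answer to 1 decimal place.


Step 1: Formula: n = 100 * (1 - BD / PD)
Step 2: n = 100 * (1 - 1.41 / 2.63)
Step 3: n = 100 * (1 - 0.53612)
Step 4: n = 46.4%

46.4


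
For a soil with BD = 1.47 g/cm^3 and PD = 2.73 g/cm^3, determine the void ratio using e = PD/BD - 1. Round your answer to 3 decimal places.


Step 1: e = PD / BD - 1
Step 2: e = 2.73 / 1.47 - 1
Step 3: e = 1.85714 - 1
Step 4: e = 0.857

0.857


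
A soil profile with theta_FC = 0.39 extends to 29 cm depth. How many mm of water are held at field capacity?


Step 1: Water (mm) = theta_FC * depth (cm) * 10
Step 2: Water = 0.39 * 29 * 10
Step 3: Water = 113.1 mm

113.1


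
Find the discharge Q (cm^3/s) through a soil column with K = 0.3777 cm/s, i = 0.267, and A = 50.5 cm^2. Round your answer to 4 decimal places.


Step 1: Apply Darcy's law: Q = K * i * A
Step 2: Q = 0.3777 * 0.267 * 50.5
Step 3: Q = 5.0927 cm^3/s

5.0927


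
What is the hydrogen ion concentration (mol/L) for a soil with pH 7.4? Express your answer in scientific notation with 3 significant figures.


Step 1: [H+] = 10^(-pH)
Step 2: [H+] = 10^(-7.4)
Step 3: [H+] = 3.98e-08 mol/L

3.98e-08


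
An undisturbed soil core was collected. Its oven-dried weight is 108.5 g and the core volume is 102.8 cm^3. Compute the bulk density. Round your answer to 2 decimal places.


Step 1: Identify the formula: BD = dry mass / volume
Step 2: Substitute values: BD = 108.5 / 102.8
Step 3: BD = 1.06 g/cm^3

1.06


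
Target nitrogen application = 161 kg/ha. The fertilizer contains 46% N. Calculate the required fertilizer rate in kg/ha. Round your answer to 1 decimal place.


Step 1: Fertilizer rate = target N / (N content / 100)
Step 2: Rate = 161 / (46 / 100)
Step 3: Rate = 161 / 0.46
Step 4: Rate = 350.0 kg/ha

350.0


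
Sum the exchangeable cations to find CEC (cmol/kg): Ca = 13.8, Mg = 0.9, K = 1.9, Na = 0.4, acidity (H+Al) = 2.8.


Step 1: CEC = Ca + Mg + K + Na + (H+Al)
Step 2: CEC = 13.8 + 0.9 + 1.9 + 0.4 + 2.8
Step 3: CEC = 19.8 cmol/kg

19.8


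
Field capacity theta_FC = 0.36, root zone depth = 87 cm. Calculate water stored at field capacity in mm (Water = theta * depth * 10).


Step 1: Water (mm) = theta_FC * depth (cm) * 10
Step 2: Water = 0.36 * 87 * 10
Step 3: Water = 313.2 mm

313.2


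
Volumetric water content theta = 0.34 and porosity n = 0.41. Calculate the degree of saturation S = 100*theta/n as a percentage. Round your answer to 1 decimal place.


Step 1: S = 100 * theta_v / n
Step 2: S = 100 * 0.34 / 0.41
Step 3: S = 82.9%

82.9


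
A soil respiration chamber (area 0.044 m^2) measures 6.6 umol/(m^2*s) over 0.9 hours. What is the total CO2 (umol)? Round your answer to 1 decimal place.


Step 1: Convert time to seconds: 0.9 hr * 3600 = 3240.0 s
Step 2: Total = flux * area * time_s
Step 3: Total = 6.6 * 0.044 * 3240.0
Step 4: Total = 940.9 umol

940.9


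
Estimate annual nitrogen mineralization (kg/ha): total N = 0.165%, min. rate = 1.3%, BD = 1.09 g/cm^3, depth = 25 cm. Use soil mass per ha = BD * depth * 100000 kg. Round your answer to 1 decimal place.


Step 1: Soil mass per ha = BD * depth * 100000 = 1.09 * 25 * 100000 = 2725000 kg
Step 2: Total N pool = soil mass * N%/100 = 2725000 * 0.165/100 = 4496.25 kg/ha
Step 3: N mineralized = N pool * rate%/100 = 4496.25 * 1.3/100 = 58.5 kg/ha/yr

58.5


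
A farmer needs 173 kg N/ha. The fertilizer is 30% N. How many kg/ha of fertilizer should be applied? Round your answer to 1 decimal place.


Step 1: Fertilizer rate = target N / (N content / 100)
Step 2: Rate = 173 / (30 / 100)
Step 3: Rate = 173 / 0.3
Step 4: Rate = 576.7 kg/ha

576.7


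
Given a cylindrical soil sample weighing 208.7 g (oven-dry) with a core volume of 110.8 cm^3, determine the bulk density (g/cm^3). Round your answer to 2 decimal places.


Step 1: Identify the formula: BD = dry mass / volume
Step 2: Substitute values: BD = 208.7 / 110.8
Step 3: BD = 1.88 g/cm^3

1.88
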